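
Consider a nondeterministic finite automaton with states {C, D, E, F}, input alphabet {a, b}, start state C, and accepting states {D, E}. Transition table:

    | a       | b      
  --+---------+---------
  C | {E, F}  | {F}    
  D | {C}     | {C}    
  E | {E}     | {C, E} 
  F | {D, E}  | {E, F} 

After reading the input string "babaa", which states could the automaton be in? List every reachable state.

{D, E}

Start in {C}.
Read 'b': {C} → {F}.
Read 'a': {F} → {D, E}.
Read 'b': {D, E} → {C, E}.
Read 'a': {C, E} → {E, F}.
Read 'a': {E, F} → {D, E}.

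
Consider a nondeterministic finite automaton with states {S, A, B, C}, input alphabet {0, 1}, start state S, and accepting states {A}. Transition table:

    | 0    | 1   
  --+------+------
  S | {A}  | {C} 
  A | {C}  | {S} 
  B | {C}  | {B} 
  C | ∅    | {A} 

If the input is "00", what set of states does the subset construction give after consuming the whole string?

Start in {S}.
Read '0': S→{A}; now {A}.
Read '0': A→{C}; now {C}.

{C}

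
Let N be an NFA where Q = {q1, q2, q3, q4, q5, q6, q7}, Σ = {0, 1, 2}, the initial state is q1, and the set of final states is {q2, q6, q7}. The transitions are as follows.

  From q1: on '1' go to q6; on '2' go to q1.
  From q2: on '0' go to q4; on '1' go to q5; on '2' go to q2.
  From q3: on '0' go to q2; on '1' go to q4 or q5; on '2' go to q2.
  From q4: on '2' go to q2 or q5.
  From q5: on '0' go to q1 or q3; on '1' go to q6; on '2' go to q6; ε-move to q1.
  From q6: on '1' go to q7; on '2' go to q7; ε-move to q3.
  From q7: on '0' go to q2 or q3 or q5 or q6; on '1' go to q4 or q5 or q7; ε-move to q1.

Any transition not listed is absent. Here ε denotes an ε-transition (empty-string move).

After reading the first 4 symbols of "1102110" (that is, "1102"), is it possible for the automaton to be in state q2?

Start in {q1}.
Read '1': {q1} → {q3, q6}.
Read '1': {q3, q6} → {q1, q4, q5, q7}.
Read '0': {q1, q4, q5, q7} → {q1, q2, q3, q5, q6}.
Read '2': {q1, q2, q3, q5, q6} → {q1, q2, q3, q6, q7}.
State q2 is in {q1, q2, q3, q6, q7}.

Yes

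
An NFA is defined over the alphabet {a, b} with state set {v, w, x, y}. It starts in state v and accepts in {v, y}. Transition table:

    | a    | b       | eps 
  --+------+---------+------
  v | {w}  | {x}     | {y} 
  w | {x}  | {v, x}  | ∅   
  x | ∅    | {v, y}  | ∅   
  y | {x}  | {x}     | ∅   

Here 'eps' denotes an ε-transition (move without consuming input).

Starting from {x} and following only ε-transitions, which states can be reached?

Begin with {x}.
No ε-moves leave this set, so the closure equals the set itself.

{x}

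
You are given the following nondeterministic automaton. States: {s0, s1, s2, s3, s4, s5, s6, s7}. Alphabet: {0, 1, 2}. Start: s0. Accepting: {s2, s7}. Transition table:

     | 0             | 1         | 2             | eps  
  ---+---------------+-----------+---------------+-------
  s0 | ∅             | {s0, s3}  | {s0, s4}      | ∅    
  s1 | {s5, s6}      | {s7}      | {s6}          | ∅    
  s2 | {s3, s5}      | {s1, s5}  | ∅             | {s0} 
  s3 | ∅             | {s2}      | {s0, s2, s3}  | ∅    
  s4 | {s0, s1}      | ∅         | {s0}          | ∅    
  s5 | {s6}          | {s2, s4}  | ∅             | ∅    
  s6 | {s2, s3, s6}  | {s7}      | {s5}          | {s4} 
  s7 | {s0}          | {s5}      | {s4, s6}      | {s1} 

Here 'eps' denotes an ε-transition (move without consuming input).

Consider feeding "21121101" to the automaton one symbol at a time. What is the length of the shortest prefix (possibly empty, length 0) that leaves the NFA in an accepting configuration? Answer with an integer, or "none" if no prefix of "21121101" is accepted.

Start in {s0}.
Read '2': {s0} → {s0, s4}.
Read '1': {s0, s4} → {s0, s3}.
Read '1': {s0, s3} → {s0, s2, s3}.
None of the earlier sets intersect F, but {s0, s2, s3} does.

3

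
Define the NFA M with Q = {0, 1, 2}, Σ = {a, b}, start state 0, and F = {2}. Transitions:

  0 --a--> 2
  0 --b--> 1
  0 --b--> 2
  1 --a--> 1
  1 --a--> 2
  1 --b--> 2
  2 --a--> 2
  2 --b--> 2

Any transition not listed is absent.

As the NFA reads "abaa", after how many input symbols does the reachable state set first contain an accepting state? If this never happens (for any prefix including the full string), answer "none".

Start in {0}.
Read 'a': {0} → {2}.
None of the earlier sets intersect F, but {2} does.

1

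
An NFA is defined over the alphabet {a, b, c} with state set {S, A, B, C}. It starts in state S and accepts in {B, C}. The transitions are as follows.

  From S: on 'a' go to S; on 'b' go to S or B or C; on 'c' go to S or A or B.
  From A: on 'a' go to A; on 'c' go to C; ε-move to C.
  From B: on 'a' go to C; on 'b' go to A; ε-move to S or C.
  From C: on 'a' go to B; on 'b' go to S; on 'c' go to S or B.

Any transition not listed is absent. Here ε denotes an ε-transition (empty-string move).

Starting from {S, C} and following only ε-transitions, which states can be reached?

{S, C}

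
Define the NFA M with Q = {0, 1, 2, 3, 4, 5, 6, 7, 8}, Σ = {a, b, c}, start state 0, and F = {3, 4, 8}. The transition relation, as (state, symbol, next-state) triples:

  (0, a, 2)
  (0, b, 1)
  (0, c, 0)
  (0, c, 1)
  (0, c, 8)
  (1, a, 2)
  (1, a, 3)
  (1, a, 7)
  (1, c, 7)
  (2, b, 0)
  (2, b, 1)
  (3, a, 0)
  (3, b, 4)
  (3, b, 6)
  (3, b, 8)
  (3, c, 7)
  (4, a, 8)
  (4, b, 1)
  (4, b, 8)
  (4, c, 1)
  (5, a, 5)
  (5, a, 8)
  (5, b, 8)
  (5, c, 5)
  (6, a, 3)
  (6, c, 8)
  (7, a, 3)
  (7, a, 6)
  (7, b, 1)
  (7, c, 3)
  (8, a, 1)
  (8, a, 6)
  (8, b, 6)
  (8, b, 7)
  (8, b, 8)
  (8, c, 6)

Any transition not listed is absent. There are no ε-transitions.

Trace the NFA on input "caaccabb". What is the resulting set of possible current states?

{1, 6, 7, 8}

Start in {0}.
Read 'c': 0→{0, 1, 8}; now {0, 1, 8}.
Read 'a': 0→{2}, 1→{2, 3, 7}, 8→{1, 6}; now {1, 2, 3, 6, 7}.
Read 'a': 1→{2, 3, 7}, 2→∅, 3→{0}, 6→{3}, 7→{3, 6}; now {0, 2, 3, 6, 7}.
Read 'c': 0→{0, 1, 8}, 2→∅, 3→{7}, 6→{8}, 7→{3}; now {0, 1, 3, 7, 8}.
Read 'c': 0→{0, 1, 8}, 1→{7}, 3→{7}, 7→{3}, 8→{6}; now {0, 1, 3, 6, 7, 8}.
Read 'a': 0→{2}, 1→{2, 3, 7}, 3→{0}, 6→{3}, 7→{3, 6}, 8→{1, 6}; now {0, 1, 2, 3, 6, 7}.
Read 'b': 0→{1}, 1→∅, 2→{0, 1}, 3→{4, 6, 8}, 6→∅, 7→{1}; now {0, 1, 4, 6, 8}.
Read 'b': 0→{1}, 1→∅, 4→{1, 8}, 6→∅, 8→{6, 7, 8}; now {1, 6, 7, 8}.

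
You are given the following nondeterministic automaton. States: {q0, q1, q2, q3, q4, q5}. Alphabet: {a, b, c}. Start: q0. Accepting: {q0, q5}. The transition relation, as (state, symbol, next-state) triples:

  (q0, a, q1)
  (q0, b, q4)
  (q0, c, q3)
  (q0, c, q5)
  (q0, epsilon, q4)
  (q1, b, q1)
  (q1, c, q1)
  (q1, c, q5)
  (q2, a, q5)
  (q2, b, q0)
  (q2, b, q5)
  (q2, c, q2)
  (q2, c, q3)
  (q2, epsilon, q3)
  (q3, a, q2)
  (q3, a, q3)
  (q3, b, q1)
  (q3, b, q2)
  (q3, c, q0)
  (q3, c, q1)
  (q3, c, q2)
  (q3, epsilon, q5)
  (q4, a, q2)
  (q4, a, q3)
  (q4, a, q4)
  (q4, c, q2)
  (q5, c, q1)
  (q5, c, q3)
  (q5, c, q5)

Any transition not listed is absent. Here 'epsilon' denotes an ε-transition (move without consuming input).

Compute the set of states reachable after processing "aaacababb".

{q0, q1, q2, q3, q4, q5}

Start: ε-closure({q0}) = {q0, q4}.
Read 'a': q0→{q1}, q4→{q2, q3, q4}; union {q1, q2, q3, q4}; ε-closure = {q1, q2, q3, q4, q5}.
Read 'a': q1→∅, q2→{q5}, q3→{q2, q3}, q4→{q2, q3, q4}, q5→∅; now {q2, q3, q4, q5}.
Read 'a': q2→{q5}, q3→{q2, q3}, q4→{q2, q3, q4}, q5→∅; now {q2, q3, q4, q5}.
Read 'c': q2→{q2, q3}, q3→{q0, q1, q2}, q4→{q2}, q5→{q1, q3, q5}; union {q0, q1, q2, q3, q5}; ε-closure = {q0, q1, q2, q3, q4, q5}.
Read 'a': q0→{q1}, q1→∅, q2→{q5}, q3→{q2, q3}, q4→{q2, q3, q4}, q5→∅; now {q1, q2, q3, q4, q5}.
Read 'b': q1→{q1}, q2→{q0, q5}, q3→{q1, q2}, q4→∅, q5→∅; union {q0, q1, q2, q5}; ε-closure = {q0, q1, q2, q3, q4, q5}.
Read 'a': q0→{q1}, q1→∅, q2→{q5}, q3→{q2, q3}, q4→{q2, q3, q4}, q5→∅; now {q1, q2, q3, q4, q5}.
Read 'b': q1→{q1}, q2→{q0, q5}, q3→{q1, q2}, q4→∅, q5→∅; union {q0, q1, q2, q5}; ε-closure = {q0, q1, q2, q3, q4, q5}.
Read 'b': q0→{q4}, q1→{q1}, q2→{q0, q5}, q3→{q1, q2}, q4→∅, q5→∅; union {q0, q1, q2, q4, q5}; ε-closure = {q0, q1, q2, q3, q4, q5}.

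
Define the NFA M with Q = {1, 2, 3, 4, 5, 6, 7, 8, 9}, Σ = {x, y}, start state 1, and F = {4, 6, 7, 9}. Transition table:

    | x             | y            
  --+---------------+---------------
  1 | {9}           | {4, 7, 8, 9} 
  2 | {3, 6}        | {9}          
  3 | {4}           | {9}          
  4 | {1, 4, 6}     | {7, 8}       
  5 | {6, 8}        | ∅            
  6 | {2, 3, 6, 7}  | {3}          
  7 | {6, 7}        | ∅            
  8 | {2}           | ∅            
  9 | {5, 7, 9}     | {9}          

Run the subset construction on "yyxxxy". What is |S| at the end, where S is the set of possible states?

Start in {1}.
Read 'y': {1} → {4, 7, 8, 9}.
Read 'y': {4, 7, 8, 9} → {7, 8, 9}.
Read 'x': {7, 8, 9} → {2, 5, 6, 7, 9}.
Read 'x': {2, 5, 6, 7, 9} → {2, 3, 5, 6, 7, 8, 9}.
Read 'x': {2, 3, 5, 6, 7, 8, 9} → {2, 3, 4, 5, 6, 7, 8, 9}.
Read 'y': {2, 3, 4, 5, 6, 7, 8, 9} → {3, 7, 8, 9}.
That set has 4 states.

4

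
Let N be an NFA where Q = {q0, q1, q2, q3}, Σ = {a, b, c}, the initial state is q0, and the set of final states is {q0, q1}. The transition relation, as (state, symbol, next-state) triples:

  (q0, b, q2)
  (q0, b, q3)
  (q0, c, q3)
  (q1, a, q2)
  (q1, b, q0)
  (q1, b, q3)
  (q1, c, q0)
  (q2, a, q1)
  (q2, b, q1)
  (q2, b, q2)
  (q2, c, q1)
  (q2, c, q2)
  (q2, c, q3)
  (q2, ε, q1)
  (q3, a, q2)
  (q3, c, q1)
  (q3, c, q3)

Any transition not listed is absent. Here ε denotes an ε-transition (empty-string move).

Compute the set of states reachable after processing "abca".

∅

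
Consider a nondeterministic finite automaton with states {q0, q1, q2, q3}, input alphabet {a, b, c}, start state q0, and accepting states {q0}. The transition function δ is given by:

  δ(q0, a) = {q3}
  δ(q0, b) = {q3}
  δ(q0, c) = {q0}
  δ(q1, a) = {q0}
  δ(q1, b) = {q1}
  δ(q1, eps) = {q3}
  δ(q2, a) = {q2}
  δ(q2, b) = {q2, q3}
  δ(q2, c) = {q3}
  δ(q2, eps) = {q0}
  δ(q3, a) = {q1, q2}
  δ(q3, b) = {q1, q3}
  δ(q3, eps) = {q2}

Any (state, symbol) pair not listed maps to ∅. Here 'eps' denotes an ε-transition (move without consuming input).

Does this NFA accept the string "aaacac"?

Start in {q0}.
Read 'a': q0→{q3}; union {q3}; ε-closure = {q0, q2, q3}.
Read 'a': q0→{q3}, q2→{q2}, q3→{q1, q2}; union {q1, q2, q3}; ε-closure = {q0, q1, q2, q3}.
Read 'a': q0→{q3}, q1→{q0}, q2→{q2}, q3→{q1, q2}; now {q0, q1, q2, q3}.
Read 'c': q0→{q0}, q1→∅, q2→{q3}, q3→∅; union {q0, q3}; ε-closure = {q0, q2, q3}.
Read 'a': q0→{q3}, q2→{q2}, q3→{q1, q2}; union {q1, q2, q3}; ε-closure = {q0, q1, q2, q3}.
Read 'c': q0→{q0}, q1→∅, q2→{q3}, q3→∅; union {q0, q3}; ε-closure = {q0, q2, q3}.
The final set {q0, q2, q3} contains the accepting state q0.

Yes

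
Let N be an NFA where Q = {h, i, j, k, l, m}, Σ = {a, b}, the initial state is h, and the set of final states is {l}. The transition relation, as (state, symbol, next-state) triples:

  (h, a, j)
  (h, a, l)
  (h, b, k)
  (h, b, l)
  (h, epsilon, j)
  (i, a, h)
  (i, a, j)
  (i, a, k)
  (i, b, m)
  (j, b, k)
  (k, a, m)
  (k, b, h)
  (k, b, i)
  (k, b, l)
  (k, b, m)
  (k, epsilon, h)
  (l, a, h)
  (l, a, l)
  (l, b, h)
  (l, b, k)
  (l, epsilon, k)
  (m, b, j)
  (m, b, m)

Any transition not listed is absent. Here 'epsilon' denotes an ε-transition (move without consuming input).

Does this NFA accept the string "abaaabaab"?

Start: ε-closure({h}) = {h, j}.
Read 'a': {h, j} → {h, j, k, l}.
Read 'b': {h, j, k, l} → {h, i, j, k, l, m}.
Read 'a': {h, i, j, k, l, m} → {h, j, k, l, m}.
Read 'a': {h, j, k, l, m} → {h, j, k, l, m}.
Read 'a': {h, j, k, l, m} → {h, j, k, l, m}.
Read 'b': {h, j, k, l, m} → {h, i, j, k, l, m}.
Read 'a': {h, i, j, k, l, m} → {h, j, k, l, m}.
Read 'a': {h, j, k, l, m} → {h, j, k, l, m}.
Read 'b': {h, j, k, l, m} → {h, i, j, k, l, m}.
The final set {h, i, j, k, l, m} contains the accepting state l.

Yes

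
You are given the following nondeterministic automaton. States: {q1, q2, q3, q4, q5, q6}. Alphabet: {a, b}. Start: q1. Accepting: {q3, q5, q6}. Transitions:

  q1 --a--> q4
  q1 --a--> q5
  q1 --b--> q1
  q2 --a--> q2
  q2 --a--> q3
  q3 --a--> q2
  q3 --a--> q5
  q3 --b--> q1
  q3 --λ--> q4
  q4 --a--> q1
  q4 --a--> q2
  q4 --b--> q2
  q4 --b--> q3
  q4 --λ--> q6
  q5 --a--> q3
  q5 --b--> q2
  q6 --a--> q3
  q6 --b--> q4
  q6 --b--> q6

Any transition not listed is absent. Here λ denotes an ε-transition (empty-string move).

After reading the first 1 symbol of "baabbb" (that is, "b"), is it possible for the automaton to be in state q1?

Start in {q1}.
Read 'b': q1→{q1}; now {q1}.
State q1 is in {q1}.

Yes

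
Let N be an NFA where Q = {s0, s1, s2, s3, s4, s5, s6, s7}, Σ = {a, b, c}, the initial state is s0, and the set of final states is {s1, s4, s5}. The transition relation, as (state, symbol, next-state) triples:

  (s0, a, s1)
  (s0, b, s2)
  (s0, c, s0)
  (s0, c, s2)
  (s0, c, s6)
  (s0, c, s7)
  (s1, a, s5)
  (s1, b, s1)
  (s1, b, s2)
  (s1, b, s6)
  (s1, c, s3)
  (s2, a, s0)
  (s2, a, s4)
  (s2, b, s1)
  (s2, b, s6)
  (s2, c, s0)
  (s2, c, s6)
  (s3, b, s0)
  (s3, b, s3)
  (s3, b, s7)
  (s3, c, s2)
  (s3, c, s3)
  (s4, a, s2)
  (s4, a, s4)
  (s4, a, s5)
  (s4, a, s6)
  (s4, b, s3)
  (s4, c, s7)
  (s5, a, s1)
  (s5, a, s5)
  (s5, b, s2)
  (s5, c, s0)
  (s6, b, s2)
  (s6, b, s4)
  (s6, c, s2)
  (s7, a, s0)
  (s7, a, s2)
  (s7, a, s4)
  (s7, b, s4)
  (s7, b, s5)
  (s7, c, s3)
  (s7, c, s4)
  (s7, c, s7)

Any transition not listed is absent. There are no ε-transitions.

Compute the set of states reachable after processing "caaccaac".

Start in {s0}.
Read 'c': {s0} → {s0, s2, s6, s7}.
Read 'a': {s0, s2, s6, s7} → {s0, s1, s2, s4}.
Read 'a': {s0, s1, s2, s4} → {s0, s1, s2, s4, s5, s6}.
Read 'c': {s0, s1, s2, s4, s5, s6} → {s0, s2, s3, s6, s7}.
Read 'c': {s0, s2, s3, s6, s7} → {s0, s2, s3, s4, s6, s7}.
Read 'a': {s0, s2, s3, s4, s6, s7} → {s0, s1, s2, s4, s5, s6}.
Read 'a': {s0, s1, s2, s4, s5, s6} → {s0, s1, s2, s4, s5, s6}.
Read 'c': {s0, s1, s2, s4, s5, s6} → {s0, s2, s3, s6, s7}.

{s0, s2, s3, s6, s7}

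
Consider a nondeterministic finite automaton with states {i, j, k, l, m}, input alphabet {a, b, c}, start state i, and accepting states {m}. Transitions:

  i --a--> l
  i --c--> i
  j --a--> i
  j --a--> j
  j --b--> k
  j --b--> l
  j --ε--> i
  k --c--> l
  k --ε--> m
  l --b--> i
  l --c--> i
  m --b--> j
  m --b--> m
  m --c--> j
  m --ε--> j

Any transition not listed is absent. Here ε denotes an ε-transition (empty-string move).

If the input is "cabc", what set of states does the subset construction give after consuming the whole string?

{i}

Start in {i}.
Read 'c': i→{i}; now {i}.
Read 'a': i→{l}; now {l}.
Read 'b': l→{i}; now {i}.
Read 'c': i→{i}; now {i}.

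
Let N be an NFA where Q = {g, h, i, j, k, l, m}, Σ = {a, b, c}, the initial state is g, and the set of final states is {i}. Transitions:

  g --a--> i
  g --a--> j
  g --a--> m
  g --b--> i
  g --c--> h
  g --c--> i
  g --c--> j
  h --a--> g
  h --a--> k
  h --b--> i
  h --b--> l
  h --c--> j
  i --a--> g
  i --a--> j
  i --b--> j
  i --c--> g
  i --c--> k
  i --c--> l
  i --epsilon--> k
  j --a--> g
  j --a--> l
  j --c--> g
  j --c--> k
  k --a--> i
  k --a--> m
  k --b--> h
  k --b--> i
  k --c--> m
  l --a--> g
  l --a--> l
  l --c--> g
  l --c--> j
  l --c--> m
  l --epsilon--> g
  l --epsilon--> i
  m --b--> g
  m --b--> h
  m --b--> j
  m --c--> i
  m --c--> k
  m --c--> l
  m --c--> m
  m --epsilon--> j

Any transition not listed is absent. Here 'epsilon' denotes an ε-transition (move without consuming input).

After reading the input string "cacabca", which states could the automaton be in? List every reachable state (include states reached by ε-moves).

Start in {g}.
Read 'c': {g} → {h, i, j, k}.
Read 'a': {h, i, j, k} → {g, i, j, k, l, m}.
Read 'c': {g, i, j, k, l, m} → {g, h, i, j, k, l, m}.
Read 'a': {g, h, i, j, k, l, m} → {g, i, j, k, l, m}.
Read 'b': {g, i, j, k, l, m} → {g, h, i, j, k}.
Read 'c': {g, h, i, j, k} → {g, h, i, j, k, l, m}.
Read 'a': {g, h, i, j, k, l, m} → {g, i, j, k, l, m}.

{g, i, j, k, l, m}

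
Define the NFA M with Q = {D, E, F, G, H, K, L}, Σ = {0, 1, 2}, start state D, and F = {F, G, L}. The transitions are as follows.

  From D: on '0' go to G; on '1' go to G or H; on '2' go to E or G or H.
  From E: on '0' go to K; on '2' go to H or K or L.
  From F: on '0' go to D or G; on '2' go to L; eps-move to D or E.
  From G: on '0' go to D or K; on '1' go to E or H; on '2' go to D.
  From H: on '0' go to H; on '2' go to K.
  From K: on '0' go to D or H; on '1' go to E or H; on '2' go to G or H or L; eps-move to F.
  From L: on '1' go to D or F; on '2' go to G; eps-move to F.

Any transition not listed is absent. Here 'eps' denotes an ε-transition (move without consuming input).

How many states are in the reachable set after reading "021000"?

6

Start in {D}.
Read '0': {D} → {G}.
Read '2': {G} → {D}.
Read '1': {D} → {G, H}.
Read '0': {G, H} → {D, E, F, H, K}.
Read '0': {D, E, F, H, K} → {D, E, F, G, H, K}.
Read '0': {D, E, F, G, H, K} → {D, E, F, G, H, K}.
That set has 6 states.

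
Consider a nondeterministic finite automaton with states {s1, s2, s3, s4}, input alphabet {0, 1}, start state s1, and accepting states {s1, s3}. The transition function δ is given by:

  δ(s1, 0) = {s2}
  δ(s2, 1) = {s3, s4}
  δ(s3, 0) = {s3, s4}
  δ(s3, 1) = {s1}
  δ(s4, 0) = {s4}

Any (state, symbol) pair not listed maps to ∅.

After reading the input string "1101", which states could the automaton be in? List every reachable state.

∅

Start in {s1}.
Read '1': s1→∅; now ∅.
The set is empty and remains empty for the remaining 3 symbols.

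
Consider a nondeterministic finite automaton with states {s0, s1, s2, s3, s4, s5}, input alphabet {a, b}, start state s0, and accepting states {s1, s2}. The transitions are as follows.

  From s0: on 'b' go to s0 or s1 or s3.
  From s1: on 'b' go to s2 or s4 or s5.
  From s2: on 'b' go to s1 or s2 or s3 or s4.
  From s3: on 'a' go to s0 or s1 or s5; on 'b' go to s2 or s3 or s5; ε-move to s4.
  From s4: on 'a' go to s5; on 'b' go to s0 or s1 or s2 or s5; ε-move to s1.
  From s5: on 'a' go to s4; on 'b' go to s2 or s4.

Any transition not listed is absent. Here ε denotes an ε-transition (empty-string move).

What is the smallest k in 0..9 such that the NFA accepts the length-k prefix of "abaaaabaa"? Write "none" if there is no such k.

none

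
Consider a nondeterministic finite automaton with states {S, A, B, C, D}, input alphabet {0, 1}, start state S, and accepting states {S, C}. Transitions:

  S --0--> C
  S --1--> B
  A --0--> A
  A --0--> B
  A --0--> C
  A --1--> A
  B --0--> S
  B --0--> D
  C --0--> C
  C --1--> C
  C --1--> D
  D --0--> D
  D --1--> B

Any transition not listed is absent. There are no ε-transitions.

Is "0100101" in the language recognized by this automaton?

Yes

Start in {S}.
Read '0': {S} → {C}.
Read '1': {C} → {C, D}.
Read '0': {C, D} → {C, D}.
Read '0': {C, D} → {C, D}.
Read '1': {C, D} → {B, C, D}.
Read '0': {B, C, D} → {S, C, D}.
Read '1': {S, C, D} → {B, C, D}.
The final set {B, C, D} contains the accepting state C.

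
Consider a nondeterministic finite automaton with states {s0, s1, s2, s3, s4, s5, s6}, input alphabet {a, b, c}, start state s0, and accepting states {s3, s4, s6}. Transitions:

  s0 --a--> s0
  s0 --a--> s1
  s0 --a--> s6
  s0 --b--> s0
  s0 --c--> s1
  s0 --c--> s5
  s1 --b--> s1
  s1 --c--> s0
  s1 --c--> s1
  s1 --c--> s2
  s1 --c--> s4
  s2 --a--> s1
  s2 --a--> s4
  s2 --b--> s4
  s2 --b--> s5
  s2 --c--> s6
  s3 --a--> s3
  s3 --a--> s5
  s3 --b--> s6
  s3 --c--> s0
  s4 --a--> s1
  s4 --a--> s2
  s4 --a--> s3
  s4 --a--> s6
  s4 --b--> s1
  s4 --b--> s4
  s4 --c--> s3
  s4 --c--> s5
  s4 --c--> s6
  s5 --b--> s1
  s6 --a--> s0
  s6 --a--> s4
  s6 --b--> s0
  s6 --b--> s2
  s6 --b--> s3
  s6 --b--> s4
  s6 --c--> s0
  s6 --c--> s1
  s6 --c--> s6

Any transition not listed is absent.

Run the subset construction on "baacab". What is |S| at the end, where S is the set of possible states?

7

Start in {s0}.
Read 'b': s0→{s0}; now {s0}.
Read 'a': s0→{s0, s1, s6}; now {s0, s1, s6}.
Read 'a': s0→{s0, s1, s6}, s1→∅, s6→{s0, s4}; now {s0, s1, s4, s6}.
Read 'c': s0→{s1, s5}, s1→{s0, s1, s2, s4}, s4→{s3, s5, s6}, s6→{s0, s1, s6}; now {s0, s1, s2, s3, s4, s5, s6}.
Read 'a': s0→{s0, s1, s6}, s1→∅, s2→{s1, s4}, s3→{s3, s5}, s4→{s1, s2, s3, s6}, s5→∅, s6→{s0, s4}; now {s0, s1, s2, s3, s4, s5, s6}.
Read 'b': s0→{s0}, s1→{s1}, s2→{s4, s5}, s3→{s6}, s4→{s1, s4}, s5→{s1}, s6→{s0, s2, s3, s4}; now {s0, s1, s2, s3, s4, s5, s6}.
That set has 7 states.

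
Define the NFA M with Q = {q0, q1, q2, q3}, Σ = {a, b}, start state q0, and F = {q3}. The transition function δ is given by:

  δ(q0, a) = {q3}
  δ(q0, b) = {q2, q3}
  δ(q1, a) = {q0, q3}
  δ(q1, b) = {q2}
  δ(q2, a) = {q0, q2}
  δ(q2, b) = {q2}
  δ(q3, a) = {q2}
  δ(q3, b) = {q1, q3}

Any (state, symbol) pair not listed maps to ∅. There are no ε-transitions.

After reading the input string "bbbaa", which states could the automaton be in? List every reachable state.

{q0, q2, q3}

Start in {q0}.
Read 'b': q0→{q2, q3}; now {q2, q3}.
Read 'b': q2→{q2}, q3→{q1, q3}; now {q1, q2, q3}.
Read 'b': q1→{q2}, q2→{q2}, q3→{q1, q3}; now {q1, q2, q3}.
Read 'a': q1→{q0, q3}, q2→{q0, q2}, q3→{q2}; now {q0, q2, q3}.
Read 'a': q0→{q3}, q2→{q0, q2}, q3→{q2}; now {q0, q2, q3}.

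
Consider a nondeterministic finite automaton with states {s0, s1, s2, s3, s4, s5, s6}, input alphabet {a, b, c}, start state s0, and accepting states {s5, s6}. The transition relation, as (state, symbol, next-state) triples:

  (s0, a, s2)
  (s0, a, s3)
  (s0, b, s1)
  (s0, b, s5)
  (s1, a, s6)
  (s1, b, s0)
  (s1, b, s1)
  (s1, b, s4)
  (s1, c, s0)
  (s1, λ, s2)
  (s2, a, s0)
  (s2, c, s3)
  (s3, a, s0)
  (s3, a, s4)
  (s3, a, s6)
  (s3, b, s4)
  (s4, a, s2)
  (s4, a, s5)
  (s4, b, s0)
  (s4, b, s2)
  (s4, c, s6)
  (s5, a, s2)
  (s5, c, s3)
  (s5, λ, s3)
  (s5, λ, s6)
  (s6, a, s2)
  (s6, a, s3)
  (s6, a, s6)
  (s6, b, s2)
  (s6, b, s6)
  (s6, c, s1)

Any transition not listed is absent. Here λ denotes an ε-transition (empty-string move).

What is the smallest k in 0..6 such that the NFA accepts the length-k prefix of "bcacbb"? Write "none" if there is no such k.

1

Start in {s0}.
Read 'b': {s0} → {s1, s2, s3, s5, s6}.
None of the earlier sets intersect F, but {s1, s2, s3, s5, s6} does.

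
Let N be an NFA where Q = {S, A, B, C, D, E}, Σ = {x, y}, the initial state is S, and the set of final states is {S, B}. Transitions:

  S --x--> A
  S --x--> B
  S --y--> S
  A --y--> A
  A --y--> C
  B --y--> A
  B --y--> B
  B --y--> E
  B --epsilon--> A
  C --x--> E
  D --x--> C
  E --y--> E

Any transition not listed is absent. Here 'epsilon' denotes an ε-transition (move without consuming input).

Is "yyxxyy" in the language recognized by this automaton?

Start in {S}.
Read 'y': {S} → {S}.
Read 'y': {S} → {S}.
Read 'x': {S} → {A, B}.
Read 'x': {A, B} → ∅.
The set is empty and remains empty for the remaining 2 symbols.
The final set ∅ contains no accepting state.

No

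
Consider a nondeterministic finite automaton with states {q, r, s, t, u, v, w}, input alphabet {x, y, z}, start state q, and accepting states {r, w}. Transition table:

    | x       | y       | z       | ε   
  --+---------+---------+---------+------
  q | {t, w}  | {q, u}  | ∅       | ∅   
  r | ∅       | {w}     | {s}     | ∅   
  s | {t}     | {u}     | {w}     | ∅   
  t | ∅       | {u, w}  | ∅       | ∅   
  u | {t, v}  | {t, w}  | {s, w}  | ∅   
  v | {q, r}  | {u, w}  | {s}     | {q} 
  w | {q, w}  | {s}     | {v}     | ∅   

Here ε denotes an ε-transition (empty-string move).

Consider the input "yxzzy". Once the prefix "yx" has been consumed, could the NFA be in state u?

No

Start in {q}.
Read 'y': {q} → {q, u}.
Read 'x': {q, u} → {q, t, v, w}.
State u is not in {q, t, v, w}.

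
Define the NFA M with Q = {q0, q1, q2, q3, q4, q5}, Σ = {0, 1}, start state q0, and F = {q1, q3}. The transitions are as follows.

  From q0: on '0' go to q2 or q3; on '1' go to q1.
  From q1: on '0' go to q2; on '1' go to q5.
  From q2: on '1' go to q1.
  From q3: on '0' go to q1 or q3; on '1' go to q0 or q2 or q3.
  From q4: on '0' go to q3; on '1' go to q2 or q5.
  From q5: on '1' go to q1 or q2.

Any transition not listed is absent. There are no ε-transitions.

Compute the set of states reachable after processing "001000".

Start in {q0}.
Read '0': q0→{q2, q3}; now {q2, q3}.
Read '0': q2→∅, q3→{q1, q3}; now {q1, q3}.
Read '1': q1→{q5}, q3→{q0, q2, q3}; now {q0, q2, q3, q5}.
Read '0': q0→{q2, q3}, q2→∅, q3→{q1, q3}, q5→∅; now {q1, q2, q3}.
Read '0': q1→{q2}, q2→∅, q3→{q1, q3}; now {q1, q2, q3}.
Read '0': q1→{q2}, q2→∅, q3→{q1, q3}; now {q1, q2, q3}.

{q1, q2, q3}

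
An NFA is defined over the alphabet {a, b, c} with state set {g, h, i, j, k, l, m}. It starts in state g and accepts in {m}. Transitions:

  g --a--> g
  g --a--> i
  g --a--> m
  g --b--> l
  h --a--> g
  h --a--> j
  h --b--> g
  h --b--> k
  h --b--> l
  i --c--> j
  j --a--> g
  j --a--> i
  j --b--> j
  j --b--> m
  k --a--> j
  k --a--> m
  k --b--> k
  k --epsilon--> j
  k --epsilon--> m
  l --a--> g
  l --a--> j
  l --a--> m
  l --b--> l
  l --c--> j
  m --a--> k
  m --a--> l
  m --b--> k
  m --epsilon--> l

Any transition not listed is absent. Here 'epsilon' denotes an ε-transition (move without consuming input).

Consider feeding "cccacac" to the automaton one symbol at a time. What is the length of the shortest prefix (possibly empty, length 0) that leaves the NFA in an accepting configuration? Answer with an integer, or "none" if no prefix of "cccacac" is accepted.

Start in {g}.
Read 'c': {g} → ∅.
The set is empty and remains empty for the remaining 6 symbols.
No reachable set along the way intersects F.

none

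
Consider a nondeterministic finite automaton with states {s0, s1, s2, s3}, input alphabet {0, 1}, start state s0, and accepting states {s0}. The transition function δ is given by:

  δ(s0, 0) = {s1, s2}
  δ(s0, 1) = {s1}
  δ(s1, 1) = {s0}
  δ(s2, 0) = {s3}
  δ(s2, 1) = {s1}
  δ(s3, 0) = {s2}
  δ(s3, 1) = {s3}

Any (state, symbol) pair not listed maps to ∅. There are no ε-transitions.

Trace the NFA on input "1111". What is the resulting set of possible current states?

{s0}

Start in {s0}.
Read '1': {s0} → {s1}.
Read '1': {s1} → {s0}.
Read '1': {s0} → {s1}.
Read '1': {s1} → {s0}.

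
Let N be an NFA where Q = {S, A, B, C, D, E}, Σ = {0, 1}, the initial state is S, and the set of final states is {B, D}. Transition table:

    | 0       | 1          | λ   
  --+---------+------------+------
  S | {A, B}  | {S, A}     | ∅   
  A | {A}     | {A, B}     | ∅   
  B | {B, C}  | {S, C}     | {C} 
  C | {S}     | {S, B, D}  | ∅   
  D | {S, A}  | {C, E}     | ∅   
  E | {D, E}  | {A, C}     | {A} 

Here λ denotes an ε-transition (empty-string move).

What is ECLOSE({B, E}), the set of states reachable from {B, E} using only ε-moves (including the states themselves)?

{A, B, C, E}

Begin with {B, E}.
ε-move E → A; add A.
ε-move B → C; add C.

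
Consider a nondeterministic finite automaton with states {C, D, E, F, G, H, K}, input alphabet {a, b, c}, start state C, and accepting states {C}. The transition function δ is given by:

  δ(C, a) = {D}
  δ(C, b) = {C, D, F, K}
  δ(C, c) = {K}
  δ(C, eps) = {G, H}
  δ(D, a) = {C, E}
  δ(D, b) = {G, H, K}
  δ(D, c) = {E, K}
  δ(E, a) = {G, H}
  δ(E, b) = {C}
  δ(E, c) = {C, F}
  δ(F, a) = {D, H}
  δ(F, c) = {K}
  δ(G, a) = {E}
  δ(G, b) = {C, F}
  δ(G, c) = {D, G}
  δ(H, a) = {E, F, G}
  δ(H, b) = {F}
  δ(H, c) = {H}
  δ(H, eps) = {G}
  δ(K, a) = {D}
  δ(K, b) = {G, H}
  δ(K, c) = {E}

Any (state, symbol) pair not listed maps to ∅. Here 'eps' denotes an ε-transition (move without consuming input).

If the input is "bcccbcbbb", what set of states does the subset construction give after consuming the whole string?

{C, D, F, G, H, K}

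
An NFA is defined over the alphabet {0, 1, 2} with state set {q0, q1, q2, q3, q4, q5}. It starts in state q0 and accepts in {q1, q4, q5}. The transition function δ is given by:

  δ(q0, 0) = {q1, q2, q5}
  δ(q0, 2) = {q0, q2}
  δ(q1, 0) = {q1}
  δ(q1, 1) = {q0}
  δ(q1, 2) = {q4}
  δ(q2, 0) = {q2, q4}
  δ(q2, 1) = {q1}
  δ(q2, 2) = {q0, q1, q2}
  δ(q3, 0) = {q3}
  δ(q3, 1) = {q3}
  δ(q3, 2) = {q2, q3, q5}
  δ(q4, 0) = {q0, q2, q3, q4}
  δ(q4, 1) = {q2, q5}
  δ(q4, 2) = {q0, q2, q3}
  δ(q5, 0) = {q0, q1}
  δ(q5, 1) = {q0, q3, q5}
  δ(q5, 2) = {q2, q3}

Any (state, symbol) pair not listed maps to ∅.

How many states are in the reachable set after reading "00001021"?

5

Start in {q0}.
Read '0': q0→{q1, q2, q5}; now {q1, q2, q5}.
Read '0': q1→{q1}, q2→{q2, q4}, q5→{q0, q1}; now {q0, q1, q2, q4}.
Read '0': q0→{q1, q2, q5}, q1→{q1}, q2→{q2, q4}, q4→{q0, q2, q3, q4}; now {q0, q1, q2, q3, q4, q5}.
Read '0': q0→{q1, q2, q5}, q1→{q1}, q2→{q2, q4}, q3→{q3}, q4→{q0, q2, q3, q4}, q5→{q0, q1}; now {q0, q1, q2, q3, q4, q5}.
Read '1': q0→∅, q1→{q0}, q2→{q1}, q3→{q3}, q4→{q2, q5}, q5→{q0, q3, q5}; now {q0, q1, q2, q3, q5}.
Read '0': q0→{q1, q2, q5}, q1→{q1}, q2→{q2, q4}, q3→{q3}, q5→{q0, q1}; now {q0, q1, q2, q3, q4, q5}.
Read '2': q0→{q0, q2}, q1→{q4}, q2→{q0, q1, q2}, q3→{q2, q3, q5}, q4→{q0, q2, q3}, q5→{q2, q3}; now {q0, q1, q2, q3, q4, q5}.
Read '1': q0→∅, q1→{q0}, q2→{q1}, q3→{q3}, q4→{q2, q5}, q5→{q0, q3, q5}; now {q0, q1, q2, q3, q5}.
That set has 5 states.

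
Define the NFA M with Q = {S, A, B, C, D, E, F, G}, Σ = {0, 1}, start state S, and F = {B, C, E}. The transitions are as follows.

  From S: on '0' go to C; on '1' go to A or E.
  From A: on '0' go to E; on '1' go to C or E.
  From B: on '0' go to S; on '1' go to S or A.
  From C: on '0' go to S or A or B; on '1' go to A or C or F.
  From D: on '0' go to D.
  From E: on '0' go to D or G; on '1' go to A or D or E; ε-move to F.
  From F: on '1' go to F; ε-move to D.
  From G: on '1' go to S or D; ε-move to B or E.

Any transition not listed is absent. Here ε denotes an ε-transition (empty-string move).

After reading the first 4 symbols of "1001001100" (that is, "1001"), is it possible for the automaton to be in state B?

No

Start in {S}.
Read '1': {S} → {A, D, E, F}.
Read '0': {A, D, E, F} → {B, D, E, F, G}.
Read '0': {B, D, E, F, G} → {S, B, D, E, F, G}.
Read '1': {S, B, D, E, F, G} → {S, A, D, E, F}.
State B is not in {S, A, D, E, F}.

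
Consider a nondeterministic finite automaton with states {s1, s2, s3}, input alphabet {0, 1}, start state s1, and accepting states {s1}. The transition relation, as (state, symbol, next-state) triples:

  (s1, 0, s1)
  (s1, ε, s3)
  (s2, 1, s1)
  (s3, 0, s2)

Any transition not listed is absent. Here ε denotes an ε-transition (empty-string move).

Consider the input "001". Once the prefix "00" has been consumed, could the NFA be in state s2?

Yes

Start: ε-closure({s1}) = {s1, s3}.
Read '0': s1→{s1}, s3→{s2}; union {s1, s2}; ε-closure = {s1, s2, s3}.
Read '0': s1→{s1}, s2→∅, s3→{s2}; union {s1, s2}; ε-closure = {s1, s2, s3}.
State s2 is in {s1, s2, s3}.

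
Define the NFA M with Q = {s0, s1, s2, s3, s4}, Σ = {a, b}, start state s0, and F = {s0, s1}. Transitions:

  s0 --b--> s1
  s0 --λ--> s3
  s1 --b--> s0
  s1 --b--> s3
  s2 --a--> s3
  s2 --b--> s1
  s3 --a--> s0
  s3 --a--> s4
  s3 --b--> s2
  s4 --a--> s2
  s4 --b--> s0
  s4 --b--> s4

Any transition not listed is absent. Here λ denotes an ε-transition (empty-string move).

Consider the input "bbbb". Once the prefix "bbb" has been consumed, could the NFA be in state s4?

Start: ε-closure({s0}) = {s0, s3}.
Read 'b': s0→{s1}, s3→{s2}; now {s1, s2}.
Read 'b': s1→{s0, s3}, s2→{s1}; now {s0, s1, s3}.
Read 'b': s0→{s1}, s1→{s0, s3}, s3→{s2}; now {s0, s1, s2, s3}.
State s4 is not in {s0, s1, s2, s3}.

No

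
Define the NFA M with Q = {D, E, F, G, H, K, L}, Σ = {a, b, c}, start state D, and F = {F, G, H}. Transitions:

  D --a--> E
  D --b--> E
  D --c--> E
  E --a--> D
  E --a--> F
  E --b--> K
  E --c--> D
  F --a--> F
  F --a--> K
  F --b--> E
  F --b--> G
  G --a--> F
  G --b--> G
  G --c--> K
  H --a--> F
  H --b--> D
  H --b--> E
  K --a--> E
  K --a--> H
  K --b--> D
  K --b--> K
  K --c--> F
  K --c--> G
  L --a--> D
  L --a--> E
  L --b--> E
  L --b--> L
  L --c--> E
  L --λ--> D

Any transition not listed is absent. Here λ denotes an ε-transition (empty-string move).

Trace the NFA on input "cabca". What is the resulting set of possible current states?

Start in {D}.
Read 'c': D→{E}; now {E}.
Read 'a': E→{D, F}; now {D, F}.
Read 'b': D→{E}, F→{E, G}; now {E, G}.
Read 'c': E→{D}, G→{K}; now {D, K}.
Read 'a': D→{E}, K→{E, H}; now {E, H}.

{E, H}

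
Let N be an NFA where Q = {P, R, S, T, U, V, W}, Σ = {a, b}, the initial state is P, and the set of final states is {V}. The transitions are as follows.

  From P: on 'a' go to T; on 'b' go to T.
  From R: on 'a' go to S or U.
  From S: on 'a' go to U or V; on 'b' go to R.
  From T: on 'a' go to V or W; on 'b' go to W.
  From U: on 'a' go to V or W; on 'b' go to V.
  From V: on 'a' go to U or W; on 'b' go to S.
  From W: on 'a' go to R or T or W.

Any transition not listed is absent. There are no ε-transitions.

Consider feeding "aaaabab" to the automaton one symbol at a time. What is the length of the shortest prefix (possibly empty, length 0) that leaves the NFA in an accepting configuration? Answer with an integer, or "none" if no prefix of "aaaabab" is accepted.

2

Start in {P}.
Read 'a': P→{T}; now {T}.
Read 'a': T→{V, W}; now {V, W}.
None of the earlier sets intersect F, but {V, W} does.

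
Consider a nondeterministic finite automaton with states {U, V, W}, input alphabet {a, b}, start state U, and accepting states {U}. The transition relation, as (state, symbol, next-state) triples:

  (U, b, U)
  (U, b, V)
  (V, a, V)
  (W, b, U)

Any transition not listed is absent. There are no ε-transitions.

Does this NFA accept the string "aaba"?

Start in {U}.
Read 'a': U→∅; now ∅.
The set is empty and remains empty for the remaining 3 symbols.
The final set ∅ contains no accepting state.

No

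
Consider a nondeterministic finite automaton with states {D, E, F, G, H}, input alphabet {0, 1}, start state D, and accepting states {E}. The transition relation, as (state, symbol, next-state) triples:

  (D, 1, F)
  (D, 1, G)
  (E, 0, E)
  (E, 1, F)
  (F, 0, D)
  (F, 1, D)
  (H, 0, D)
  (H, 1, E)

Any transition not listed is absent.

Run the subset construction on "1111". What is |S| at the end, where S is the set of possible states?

1

Start in {D}.
Read '1': {D} → {F, G}.
Read '1': {F, G} → {D}.
Read '1': {D} → {F, G}.
Read '1': {F, G} → {D}.
That set has 1 state.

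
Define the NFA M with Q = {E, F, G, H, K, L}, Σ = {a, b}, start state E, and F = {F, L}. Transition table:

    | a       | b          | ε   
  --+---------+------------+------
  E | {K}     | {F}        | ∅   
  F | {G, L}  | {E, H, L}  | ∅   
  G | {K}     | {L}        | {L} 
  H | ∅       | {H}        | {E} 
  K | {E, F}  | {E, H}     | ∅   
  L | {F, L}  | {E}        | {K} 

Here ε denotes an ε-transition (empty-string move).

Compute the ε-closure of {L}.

Begin with {L}.
ε-move L → K; add K.

{K, L}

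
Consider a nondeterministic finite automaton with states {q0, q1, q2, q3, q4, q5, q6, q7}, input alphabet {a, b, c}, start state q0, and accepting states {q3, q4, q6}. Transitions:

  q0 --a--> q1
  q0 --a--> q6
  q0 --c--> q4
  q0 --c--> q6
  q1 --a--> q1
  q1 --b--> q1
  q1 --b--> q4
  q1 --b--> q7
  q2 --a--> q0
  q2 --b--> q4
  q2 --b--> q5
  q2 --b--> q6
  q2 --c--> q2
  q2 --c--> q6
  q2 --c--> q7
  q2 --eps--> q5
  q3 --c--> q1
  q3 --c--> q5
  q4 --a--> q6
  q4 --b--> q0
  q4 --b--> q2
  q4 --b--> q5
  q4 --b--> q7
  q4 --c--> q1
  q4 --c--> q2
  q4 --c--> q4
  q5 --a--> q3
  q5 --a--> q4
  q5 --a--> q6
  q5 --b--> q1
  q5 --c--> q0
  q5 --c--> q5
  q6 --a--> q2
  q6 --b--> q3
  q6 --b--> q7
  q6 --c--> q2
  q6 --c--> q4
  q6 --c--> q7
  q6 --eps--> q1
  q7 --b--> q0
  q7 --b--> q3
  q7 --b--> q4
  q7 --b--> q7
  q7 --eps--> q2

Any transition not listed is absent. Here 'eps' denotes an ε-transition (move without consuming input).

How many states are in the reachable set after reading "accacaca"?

Start in {q0}.
Read 'a': q0→{q1, q6}; now {q1, q6}.
Read 'c': q1→∅, q6→{q2, q4, q7}; union {q2, q4, q7}; ε-closure = {q2, q4, q5, q7}.
Read 'c': q2→{q2, q6, q7}, q4→{q1, q2, q4}, q5→{q0, q5}, q7→∅; now {q0, q1, q2, q4, q5, q6, q7}.
Read 'a': q0→{q1, q6}, q1→{q1}, q2→{q0}, q4→{q6}, q5→{q3, q4, q6}, q6→{q2}, q7→∅; union {q0, q1, q2, q3, q4, q6}; ε-closure = {q0, q1, q2, q3, q4, q5, q6}.
Read 'c': q0→{q4, q6}, q1→∅, q2→{q2, q6, q7}, q3→{q1, q5}, q4→{q1, q2, q4}, q5→{q0, q5}, q6→{q2, q4, q7}; now {q0, q1, q2, q4, q5, q6, q7}.
Read 'a': q0→{q1, q6}, q1→{q1}, q2→{q0}, q4→{q6}, q5→{q3, q4, q6}, q6→{q2}, q7→∅; union {q0, q1, q2, q3, q4, q6}; ε-closure = {q0, q1, q2, q3, q4, q5, q6}.
Read 'c': q0→{q4, q6}, q1→∅, q2→{q2, q6, q7}, q3→{q1, q5}, q4→{q1, q2, q4}, q5→{q0, q5}, q6→{q2, q4, q7}; now {q0, q1, q2, q4, q5, q6, q7}.
Read 'a': q0→{q1, q6}, q1→{q1}, q2→{q0}, q4→{q6}, q5→{q3, q4, q6}, q6→{q2}, q7→∅; union {q0, q1, q2, q3, q4, q6}; ε-closure = {q0, q1, q2, q3, q4, q5, q6}.
That set has 7 states.

7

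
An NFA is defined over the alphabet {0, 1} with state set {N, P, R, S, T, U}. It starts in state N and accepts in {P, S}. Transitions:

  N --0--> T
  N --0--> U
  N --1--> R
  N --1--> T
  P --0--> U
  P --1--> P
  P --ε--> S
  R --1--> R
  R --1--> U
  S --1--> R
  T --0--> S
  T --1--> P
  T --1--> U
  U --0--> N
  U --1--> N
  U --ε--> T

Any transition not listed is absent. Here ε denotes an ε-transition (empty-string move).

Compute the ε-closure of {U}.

Begin with {U}.
ε-move U → T; add T.

{T, U}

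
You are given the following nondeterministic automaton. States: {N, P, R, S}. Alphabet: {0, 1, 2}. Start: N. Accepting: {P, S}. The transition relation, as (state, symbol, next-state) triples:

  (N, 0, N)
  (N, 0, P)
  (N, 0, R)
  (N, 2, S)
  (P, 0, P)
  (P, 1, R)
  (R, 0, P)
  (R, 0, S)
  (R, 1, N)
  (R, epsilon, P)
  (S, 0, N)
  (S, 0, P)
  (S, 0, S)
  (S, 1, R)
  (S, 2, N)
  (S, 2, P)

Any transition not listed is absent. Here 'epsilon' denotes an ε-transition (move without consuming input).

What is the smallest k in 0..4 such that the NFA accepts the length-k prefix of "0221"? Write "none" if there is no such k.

Start in {N}.
Read '0': {N} → {N, P, R}.
None of the earlier sets intersect F, but {N, P, R} does.

1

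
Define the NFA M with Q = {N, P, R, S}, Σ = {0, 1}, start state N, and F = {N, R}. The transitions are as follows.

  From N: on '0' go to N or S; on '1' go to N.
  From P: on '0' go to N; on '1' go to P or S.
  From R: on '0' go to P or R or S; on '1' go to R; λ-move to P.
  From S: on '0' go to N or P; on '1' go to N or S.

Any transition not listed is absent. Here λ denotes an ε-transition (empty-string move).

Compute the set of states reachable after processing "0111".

Start in {N}.
Read '0': {N} → {N, S}.
Read '1': {N, S} → {N, S}.
Read '1': {N, S} → {N, S}.
Read '1': {N, S} → {N, S}.

{N, S}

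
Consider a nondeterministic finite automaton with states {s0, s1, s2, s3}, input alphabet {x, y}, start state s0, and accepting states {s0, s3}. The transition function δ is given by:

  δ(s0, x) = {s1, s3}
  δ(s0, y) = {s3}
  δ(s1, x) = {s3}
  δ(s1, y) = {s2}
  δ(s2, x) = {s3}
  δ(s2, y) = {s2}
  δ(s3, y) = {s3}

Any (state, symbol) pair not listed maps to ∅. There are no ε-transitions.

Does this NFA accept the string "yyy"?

Start in {s0}.
Read 'y': s0→{s3}; now {s3}.
Read 'y': s3→{s3}; now {s3}.
Read 'y': s3→{s3}; now {s3}.
The final set {s3} contains the accepting state s3.

Yes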